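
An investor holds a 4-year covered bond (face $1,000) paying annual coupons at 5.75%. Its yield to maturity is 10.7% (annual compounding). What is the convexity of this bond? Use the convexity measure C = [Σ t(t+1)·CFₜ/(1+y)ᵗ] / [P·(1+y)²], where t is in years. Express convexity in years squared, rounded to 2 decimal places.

With y = 0.107:
  t   CF        PV=CF/(1+0.107)^t    t·PV        t(t+1)·PV
  1        57.50        51.9422        51.9422         103.8844
  2        57.50        46.9216        93.8432         281.5295
  3        57.50        42.3862       127.1587         508.6350
  4     1,057.50       704.1901     2,816.7603      14,083.8013
  Σ                    845.4401     3,089.7043      14,977.8501
P = 845.4401.
Convexity = Σ t(t+1)·PV / [P·(1+y)²] = 14,977.8501 / (845.4401 × 1.225449) = 14.45677.

14.46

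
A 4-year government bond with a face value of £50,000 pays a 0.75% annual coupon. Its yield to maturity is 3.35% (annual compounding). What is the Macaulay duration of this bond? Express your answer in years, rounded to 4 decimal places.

Periodic yield y = 0.0335. Discount each cash flow and weight by its year:
  t   CF        PV=CF/(1+0.0335)^t    t·PV
  1       375.00       362.8447       362.8447
  2       375.00       351.0834       702.1668
  3       375.00       339.7033     1,019.1100
  4    50,375.00    44,154.3133   176,617.2534
  Σ                 45,207.9448   178,701.3749
Price P = Σ PV = 45,207.9448.
Macaulay duration = Σ(t·PV) / P = 178,701.3749 / 45,207.9448 = 3.95288 years.

3.9529 years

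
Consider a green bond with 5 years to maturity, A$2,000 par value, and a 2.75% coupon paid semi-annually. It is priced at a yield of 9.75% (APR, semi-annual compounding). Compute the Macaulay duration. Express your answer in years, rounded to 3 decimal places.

4.641 years

Periodic yield y = 0.04875. Discount each cash flow and weight by its period:
  t   CF        PV=CF/(1+0.04875)^t    t·PV
  1        27.50        26.2217        26.2217
  2        27.50        25.0028        50.0056
  3        27.50        23.8406        71.5217
  4        27.50        22.7324        90.9295
  5        27.50        21.6757       108.3784
  6        27.50        20.6681       124.0087
  7        27.50        19.7074       137.9517
  8        27.50        18.7913       150.3304
  9        27.50        17.9178       161.2603
  10    2,027.50     1,259.6246    12,596.2457
  Σ                  1,456.1823    13,516.8537
Price P = Σ PV = 1,456.1823.
Macaulay duration = Σ(t·PV) / P = 13,516.8537 / 1,456.1823 = 9.28239 half-year periods.
In years: 9.28239 / 2 = 4.64120 years.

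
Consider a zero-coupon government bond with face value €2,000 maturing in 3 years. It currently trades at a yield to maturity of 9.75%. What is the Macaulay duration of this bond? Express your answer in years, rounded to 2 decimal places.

3.00 years

A zero-coupon bond has a single cash flow at maturity, so its Macaulay duration equals its maturity: 3 years.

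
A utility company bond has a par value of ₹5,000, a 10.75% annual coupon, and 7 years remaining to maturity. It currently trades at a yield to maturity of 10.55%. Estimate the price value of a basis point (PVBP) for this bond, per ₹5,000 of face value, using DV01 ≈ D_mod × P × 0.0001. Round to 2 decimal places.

Periodic yield y = 0.1055.
  t   CF        PV=CF/(1+0.1055)^t    t·PV
  1       537.50       486.2053       486.2053
  2       537.50       439.8058       879.6116
  3       537.50       397.8343     1,193.5029
  4       537.50       359.8682     1,439.4728
  5       537.50       325.5253     1,627.6264
  6       537.50       294.4598     1,766.7587
  7     5,537.50     2,744.1163    19,208.8140
  Σ                  5,047.8150    26,601.9918
P = 5,047.8150; D_Mac = 5.27000 yrs; D_mod = 4.76707 yrs.
DV01 ≈ 4.76707 × 5,047.8150 × 0.0001 = 2.406331.

₹2.41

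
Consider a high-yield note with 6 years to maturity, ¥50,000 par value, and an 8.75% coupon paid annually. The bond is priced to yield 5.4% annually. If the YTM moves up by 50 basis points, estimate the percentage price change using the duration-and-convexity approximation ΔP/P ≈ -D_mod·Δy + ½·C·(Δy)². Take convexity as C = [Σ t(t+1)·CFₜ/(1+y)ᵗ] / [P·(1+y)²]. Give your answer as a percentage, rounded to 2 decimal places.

With y = 0.054:
  t   CF        PV=CF/(1+0.054)^t    t·PV        t(t+1)·PV
  1     4,375.00     4,150.8539     4,150.8539       8,301.7078
  2     4,375.00     3,938.1915     7,876.3831      23,629.1493
  3     4,375.00     3,736.4246    11,209.2739      44,837.0954
  4     4,375.00     3,544.9949    14,179.9796      70,899.8979
  5     4,375.00     3,363.3728    16,816.8638     100,901.1829
  6    54,375.00    39,660.2644   237,961.5862   1,665,731.1031
  Σ                 58,394.1021   292,194.9404   1,914,300.1363
P = 58,394.1021; D_Mac = 5.00384 yrs; D_mod = 4.74748 yrs; C = 29.50936.
Duration effect: -4.74748 × (+0.005) = -0.023737
Convexity effect: 0.5 × 29.50936 × (0.005)² = +0.0003689
ΔP/P ≈ -0.023737 + 0.0003689 = -0.023369 = -2.3369%.

-2.34%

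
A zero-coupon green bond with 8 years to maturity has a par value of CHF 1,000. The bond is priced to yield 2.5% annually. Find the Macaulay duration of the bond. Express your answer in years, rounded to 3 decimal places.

A zero-coupon bond has a single cash flow at maturity, so its Macaulay duration equals its maturity: 8 years.

8.000 years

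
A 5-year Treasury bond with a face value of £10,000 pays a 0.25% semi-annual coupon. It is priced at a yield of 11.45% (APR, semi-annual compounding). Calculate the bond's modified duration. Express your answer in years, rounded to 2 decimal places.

Periodic yield y = 0.05725. First find Macaulay duration:
  t   CF        PV=CF/(1+0.05725)^t    t·PV
  1        12.50        11.8231        11.8231
  2        12.50        11.1829        22.3658
  3        12.50        10.5774        31.7321
  4        12.50        10.0046        40.0184
  5        12.50         9.4628        47.3142
  6        12.50         8.9504        53.7026
  7        12.50         8.4658        59.2603
  8        12.50         8.0073        64.0587
  9        12.50         7.5737        68.1637
  10   10,012.50     5,738.0667    57,380.6668
  Σ                  5,824.1148    57,779.1058
P = 5,824.1148; Macaulay duration = 57,779.1058 / 5,824.1148 = 9.92067 half-year periods = 4.96033 years.
Modified duration = D_Mac / (1 + y) = 4.96033 / 1.05725 = 4.69173 years.

4.69 years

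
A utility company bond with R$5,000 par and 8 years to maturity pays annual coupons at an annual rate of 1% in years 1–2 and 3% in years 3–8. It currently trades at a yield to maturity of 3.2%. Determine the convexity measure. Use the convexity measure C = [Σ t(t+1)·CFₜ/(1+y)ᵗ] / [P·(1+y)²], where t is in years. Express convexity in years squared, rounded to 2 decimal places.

With y = 0.032:
  t   CF        PV=CF/(1+0.032)^t    t·PV        t(t+1)·PV
  1        50.00        48.4496        48.4496          96.8992
  2        50.00        46.9473        93.8946         281.6838
  3       150.00       136.4747       409.4241       1,637.6965
  4       150.00       132.2429       528.9717       2,644.8586
  5       150.00       128.1424       640.7119       3,844.2713
  6       150.00       124.1690       745.0138       5,215.0967
  7       150.00       120.3188       842.2314       6,737.8510
  8     5,150.00     4,002.8531    32,022.8247     288,205.4221
  Σ                  4,739.5977    35,331.5218     308,663.7793
P = 4,739.5977.
Convexity = Σ t(t+1)·PV / [P·(1+y)²] = 308,663.7793 / (4,739.5977 × 1.065024) = 61.14836.

61.15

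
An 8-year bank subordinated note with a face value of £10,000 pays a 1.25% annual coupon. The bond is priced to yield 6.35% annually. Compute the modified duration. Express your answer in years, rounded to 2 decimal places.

7.12 years

Periodic yield y = 0.0635. First find Macaulay duration:
  t   CF        PV=CF/(1+0.0635)^t    t·PV
  1       125.00       117.5364       117.5364
  2       125.00       110.5185       221.0370
  3       125.00       103.9196       311.7588
  4       125.00        97.7147       390.8589
  5       125.00        91.8803       459.4016
  6       125.00        86.3943       518.3657
  7       125.00        81.2358       568.6507
  8    10,125.00     6,187.2132    49,497.7052
  Σ                  6,876.4129    52,085.3146
P = 6,876.4129; Macaulay duration = 52,085.3146 / 6,876.4129 = 7.57449 years.
Modified duration = D_Mac / (1 + y) = 7.57449 / 1.0635 = 7.12223 years.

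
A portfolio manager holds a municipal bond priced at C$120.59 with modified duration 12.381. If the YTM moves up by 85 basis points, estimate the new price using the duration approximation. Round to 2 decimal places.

C$107.90

Duration approximation: ΔP/P ≈ -D_mod · Δy = -12.381 × (+0.0085) = -0.1052385.
New price ≈ 120.59 × (1 - 0.1052385) = 107.899289285.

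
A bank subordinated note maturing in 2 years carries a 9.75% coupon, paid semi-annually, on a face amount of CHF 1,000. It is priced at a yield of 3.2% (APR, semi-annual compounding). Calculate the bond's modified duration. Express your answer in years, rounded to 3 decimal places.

1.844 years

Periodic yield y = 0.016. First find Macaulay duration:
  t   CF        PV=CF/(1+0.016)^t    t·PV
  1        48.75        47.9823        47.9823
  2        48.75        47.2267        94.4533
  3        48.75        46.4829       139.4488
  4     1,048.75       984.2312     3,936.9249
  Σ                  1,125.9231     4,218.8093
P = 1,125.9231; Macaulay duration = 4,218.8093 / 1,125.9231 = 3.74698 half-year periods = 1.87349 years.
Modified duration = D_Mac / (1 + y) = 1.87349 / 1.016 = 1.84399 years.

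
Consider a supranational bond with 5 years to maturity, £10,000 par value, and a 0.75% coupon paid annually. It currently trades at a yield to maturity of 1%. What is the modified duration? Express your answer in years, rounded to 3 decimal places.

Periodic yield y = 0.01. First find Macaulay duration:
  t   CF        PV=CF/(1+0.01)^t    t·PV
  1        75.00        74.2574        74.2574
  2        75.00        73.5222       147.0444
  3        75.00        72.7943       218.3828
  4        75.00        72.0735       288.2941
  5    10,075.00     9,586.0168    47,930.0840
  Σ                  9,878.6642    48,658.0627
P = 9,878.6642; Macaulay duration = 48,658.0627 / 9,878.6642 = 4.92557 years.
Modified duration = D_Mac / (1 + y) = 4.92557 / 1.01 = 4.87680 years.

4.877 years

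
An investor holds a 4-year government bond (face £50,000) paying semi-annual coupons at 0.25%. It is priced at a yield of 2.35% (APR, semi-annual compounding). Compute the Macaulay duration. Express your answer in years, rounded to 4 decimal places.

3.9816 years

Periodic yield y = 0.01175. Discount each cash flow and weight by its period:
  t   CF        PV=CF/(1+0.01175)^t    t·PV
  1        62.50        61.7742        61.7742
  2        62.50        61.0567       122.1135
  3        62.50        60.3477       181.0430
  4        62.50        59.6468       238.5872
  5        62.50        58.9541       294.7705
  6        62.50        58.2694       349.6166
  7        62.50        57.5927       403.1490
  8    50,062.50    45,596.0088   364,768.0705
  Σ                 46,013.6504   366,419.1243
Price P = Σ PV = 46,013.6504.
Macaulay duration = Σ(t·PV) / P = 366,419.1243 / 46,013.6504 = 7.96327 half-year periods.
In years: 7.96327 / 2 = 3.98164 years.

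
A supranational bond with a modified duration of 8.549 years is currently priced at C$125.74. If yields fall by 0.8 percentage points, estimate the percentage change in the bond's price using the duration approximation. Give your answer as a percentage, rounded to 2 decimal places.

+6.84%

Duration approximation: ΔP/P ≈ -D_mod · Δy = -8.549 × (-0.008) = +0.068392.
As a percentage: +6.8392%.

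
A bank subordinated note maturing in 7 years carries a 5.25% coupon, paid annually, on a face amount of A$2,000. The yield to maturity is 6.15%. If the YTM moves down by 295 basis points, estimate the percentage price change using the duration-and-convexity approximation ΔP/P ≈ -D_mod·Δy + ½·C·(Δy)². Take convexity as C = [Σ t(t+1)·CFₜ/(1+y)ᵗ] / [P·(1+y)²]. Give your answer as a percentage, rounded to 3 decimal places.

+18.451%

With y = 0.0615:
  t   CF        PV=CF/(1+0.0615)^t    t·PV        t(t+1)·PV
  1       105.00        98.9166        98.9166         197.8333
  2       105.00        93.1857       186.3714         559.1142
  3       105.00        87.7868       263.3605       1,053.4418
  4       105.00        82.7007       330.8029       1,654.0145
  5       105.00        77.9093       389.5465       2,337.2790
  6       105.00        73.3955       440.3729       3,082.6101
  7     2,105.00     1,386.1560     9,703.0920      77,624.7363
  Σ                  1,900.0507    11,412.4628      86,509.0292
P = 1,900.0507; D_Mac = 6.00640 yrs; D_mod = 5.65841 yrs; C = 40.40697.
Duration effect: -5.65841 × (-0.0295) = +0.166923
Convexity effect: 0.5 × 40.40697 × (-0.0295)² = +0.0175821
ΔP/P ≈ +0.166923 + 0.0175821 = +0.184505 = +18.4505%.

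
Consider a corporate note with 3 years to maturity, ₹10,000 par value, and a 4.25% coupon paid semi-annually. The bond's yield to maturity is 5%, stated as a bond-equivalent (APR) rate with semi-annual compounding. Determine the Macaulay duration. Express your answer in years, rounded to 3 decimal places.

Periodic yield y = 0.025. Discount each cash flow and weight by its period:
  t   CF        PV=CF/(1+0.025)^t    t·PV
  1       212.50       207.3171       207.3171
  2       212.50       202.2606       404.5211
  3       212.50       197.3274       591.9821
  4       212.50       192.5145       770.0580
  5       212.50       187.8190       939.0952
  6    10,212.50     8,806.2067    52,837.2405
  Σ                  9,793.4453    55,750.2140
Price P = Σ PV = 9,793.4453.
Macaulay duration = Σ(t·PV) / P = 55,750.2140 / 9,793.4453 = 5.69260 half-year periods.
In years: 5.69260 / 2 = 2.84630 years.

2.846 years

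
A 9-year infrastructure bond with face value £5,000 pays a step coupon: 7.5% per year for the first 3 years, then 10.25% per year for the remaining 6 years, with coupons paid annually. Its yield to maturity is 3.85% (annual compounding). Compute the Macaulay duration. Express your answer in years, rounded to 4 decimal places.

7.0574 years

Periodic yield y = 0.0385. Discount each cash flow and weight by its year:
  t   CF        PV=CF/(1+0.0385)^t    t·PV
  1       375.00       361.0977       361.0977
  2       375.00       347.7109       695.4217
  3       375.00       334.8203     1,004.4609
  4       512.50       440.6237     1,762.4949
  5       512.50       424.2886     2,121.4430
  6       512.50       408.5591     2,451.3545
  7       512.50       393.4127     2,753.8888
  8       512.50       378.8278     3,030.6225
  9     5,512.50     3,923.6485    35,312.8365
  Σ                  7,012.9893    49,493.6206
Price P = Σ PV = 7,012.9893.
Macaulay duration = Σ(t·PV) / P = 49,493.6206 / 7,012.9893 = 7.05742 years.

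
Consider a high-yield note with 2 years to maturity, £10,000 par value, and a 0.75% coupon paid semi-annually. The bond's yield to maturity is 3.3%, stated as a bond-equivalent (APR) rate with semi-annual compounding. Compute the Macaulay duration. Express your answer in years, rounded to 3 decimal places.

Periodic yield y = 0.0165. Discount each cash flow and weight by its period:
  t   CF        PV=CF/(1+0.0165)^t    t·PV
  1        37.50        36.8913        36.8913
  2        37.50        36.2925        72.5849
  3        37.50        35.7034       107.1101
  4    10,037.50     9,401.4757    37,605.9027
  Σ                  9,510.3628    37,822.4890
Price P = Σ PV = 9,510.3628.
Macaulay duration = Σ(t·PV) / P = 37,822.4890 / 9,510.3628 = 3.97698 half-year periods.
In years: 3.97698 / 2 = 1.98849 years.

1.988 years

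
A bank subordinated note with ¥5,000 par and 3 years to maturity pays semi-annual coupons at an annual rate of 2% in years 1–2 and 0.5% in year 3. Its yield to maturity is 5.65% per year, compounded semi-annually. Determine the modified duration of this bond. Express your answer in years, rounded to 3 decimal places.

Periodic yield y = 0.02825. First find Macaulay duration:
  t   CF        PV=CF/(1+0.02825)^t    t·PV
  1        50.00        48.6263        48.6263
  2        50.00        47.2904        94.5807
  3        50.00        45.9911       137.9733
  4        50.00        44.7276       178.9102
  5        12.50        10.8747        54.3734
  6     5,012.50     4,240.9395    25,445.6370
  Σ                  4,438.4495    25,960.1009
P = 4,438.4495; Macaulay duration = 25,960.1009 / 4,438.4495 = 5.84891 half-year periods = 2.92446 years.
Modified duration = D_Mac / (1 + y) = 2.92446 / 1.02825 = 2.84411 years.

2.844 years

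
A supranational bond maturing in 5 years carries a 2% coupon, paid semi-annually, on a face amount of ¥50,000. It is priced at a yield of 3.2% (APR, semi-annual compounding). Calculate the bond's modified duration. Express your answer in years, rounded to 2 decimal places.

Periodic yield y = 0.016. First find Macaulay duration:
  t   CF        PV=CF/(1+0.016)^t    t·PV
  1       500.00       492.1260       492.1260
  2       500.00       484.3760       968.7519
  3       500.00       476.7480     1,430.2440
  4       500.00       469.2402     1,876.9606
  5       500.00       461.8505     2,309.2527
  6       500.00       454.5773     2,727.4639
  7       500.00       447.4186     3,131.9303
  8       500.00       440.3727     3,522.9812
  9       500.00       433.4376     3,900.9388
  10   50,500.00    43,087.7979   430,877.9786
  Σ                 47,247.9447   451,238.6281
P = 47,247.9447; Macaulay duration = 451,238.6281 / 47,247.9447 = 9.55044 half-year periods = 4.77522 years.
Modified duration = D_Mac / (1 + y) = 4.77522 / 1.016 = 4.70002 years.

4.70 years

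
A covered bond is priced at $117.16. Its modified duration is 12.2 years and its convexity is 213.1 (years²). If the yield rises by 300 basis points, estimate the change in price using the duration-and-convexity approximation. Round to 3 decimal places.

Duration effect: -D_mod·Δy = -12.2 × (+0.03) = -0.366000
Convexity effect: ½·C·(Δy)² = 0.5 × 213.1 × (0.03)² = +0.0958950
ΔP/P ≈ -0.366000 + 0.0958950 = -0.270105
ΔP ≈ 117.16 × (-0.270105) = -31.6455018.

-$31.646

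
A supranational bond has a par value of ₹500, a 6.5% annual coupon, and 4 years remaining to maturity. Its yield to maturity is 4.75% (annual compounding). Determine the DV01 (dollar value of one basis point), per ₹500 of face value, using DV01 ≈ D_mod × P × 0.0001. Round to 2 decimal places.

Periodic yield y = 0.0475.
  t   CF        PV=CF/(1+0.0475)^t    t·PV
  1        32.50        31.0263        31.0263
  2        32.50        29.6193        59.2387
  3        32.50        28.2762        84.8286
  4       532.50       442.2863     1,769.1452
  Σ                    531.2081     1,944.2388
P = 531.2081; D_Mac = 3.66003 yrs; D_mod = 3.49406 yrs.
DV01 ≈ 3.49406 × 531.2081 × 0.0001 = 0.185608.

₹0.19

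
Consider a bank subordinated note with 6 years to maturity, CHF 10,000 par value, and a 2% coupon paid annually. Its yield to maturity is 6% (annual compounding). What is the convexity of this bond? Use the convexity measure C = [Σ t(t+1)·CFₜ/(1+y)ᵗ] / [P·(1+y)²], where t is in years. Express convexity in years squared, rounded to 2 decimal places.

With y = 0.06:
  t   CF        PV=CF/(1+0.06)^t    t·PV        t(t+1)·PV
  1       200.00       188.6792       188.6792         377.3585
  2       200.00       177.9993       355.9986       1,067.9957
  3       200.00       167.9239       503.7716       2,015.0863
  4       200.00       158.4187       633.6749       3,168.3747
  5       200.00       149.4516       747.2582       4,483.5490
  6    10,200.00     7,190.5975    43,143.5851     302,005.0955
  Σ                  8,033.0703    45,572.9676     313,117.4597
P = 8,033.0703.
Convexity = Σ t(t+1)·PV / [P·(1+y)²] = 313,117.4597 / (8,033.0703 × 1.123600) = 34.69077.

34.69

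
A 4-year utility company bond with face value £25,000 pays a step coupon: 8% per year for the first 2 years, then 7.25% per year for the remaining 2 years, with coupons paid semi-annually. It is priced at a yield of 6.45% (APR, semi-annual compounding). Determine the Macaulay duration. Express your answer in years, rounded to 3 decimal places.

Periodic yield y = 0.03225. Discount each cash flow and weight by its period:
  t   CF        PV=CF/(1+0.03225)^t    t·PV
  1     1,000.00       968.7576       968.7576
  2     1,000.00       938.4912     1,876.9825
  3     1,000.00       909.1705     2,727.5114
  4     1,000.00       880.7658     3,523.0631
  5       906.25       773.2565     3,866.2823
  6       906.25       749.0981     4,494.5883
  7       906.25       725.6944     5,079.8609
  8    25,906.25    20,096.7310   160,773.8482
  Σ                 26,041.9650   183,310.8943
Price P = Σ PV = 26,041.9650.
Macaulay duration = Σ(t·PV) / P = 183,310.8943 / 26,041.9650 = 7.03906 half-year periods.
In years: 7.03906 / 2 = 3.51953 years.

3.520 years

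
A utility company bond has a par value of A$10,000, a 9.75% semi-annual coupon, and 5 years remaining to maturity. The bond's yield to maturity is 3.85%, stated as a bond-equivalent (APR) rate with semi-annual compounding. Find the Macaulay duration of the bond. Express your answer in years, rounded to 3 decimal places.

Periodic yield y = 0.01925. Discount each cash flow and weight by its period:
  t   CF        PV=CF/(1+0.01925)^t    t·PV
  1       487.50       478.2929       478.2929
  2       487.50       469.2596       938.5192
  3       487.50       460.3970     1,381.1909
  4       487.50       451.7017     1,806.8069
  5       487.50       443.1707     2,215.8534
  6       487.50       434.8008     2,608.8046
  7       487.50       426.5889     2,986.1225
  8       487.50       418.5322     3,348.2575
  9       487.50       410.6276     3,695.6484
  10   10,487.50     8,666.9197    86,669.1970
  Σ                 12,660.2910   106,128.6932
Price P = Σ PV = 12,660.2910.
Macaulay duration = Σ(t·PV) / P = 106,128.6932 / 12,660.2910 = 8.38280 half-year periods.
In years: 8.38280 / 2 = 4.19140 years.

4.191 years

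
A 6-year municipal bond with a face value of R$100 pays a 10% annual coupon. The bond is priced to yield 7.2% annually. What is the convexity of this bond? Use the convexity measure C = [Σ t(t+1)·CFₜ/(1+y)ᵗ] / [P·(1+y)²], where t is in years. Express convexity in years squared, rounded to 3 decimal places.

27.472

With y = 0.072:
  t   CF        PV=CF/(1+0.072)^t    t·PV        t(t+1)·PV
  1        10.00         9.3284         9.3284          18.6567
  2        10.00         8.7018        17.4037          52.2110
  3        10.00         8.1174        24.3521          97.4085
  4        10.00         7.5722        30.2887         151.4436
  5        10.00         7.0636        35.3180         211.9080
  6       110.00        72.4810       434.8858       3,044.2006
  Σ                    113.2643       551.5766       3,575.8283
P = 113.2643.
Convexity = Σ t(t+1)·PV / [P·(1+y)²] = 3,575.8283 / (113.2643 × 1.149184) = 27.47224.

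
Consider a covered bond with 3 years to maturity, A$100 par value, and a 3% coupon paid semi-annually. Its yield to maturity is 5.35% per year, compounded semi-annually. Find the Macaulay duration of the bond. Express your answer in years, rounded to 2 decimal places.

Periodic yield y = 0.02675. Discount each cash flow and weight by its period:
  t   CF        PV=CF/(1+0.02675)^t    t·PV
  1         1.50         1.4609         1.4609
  2         1.50         1.4229         2.8457
  3         1.50         1.3858         4.1574
  4         1.50         1.3497         5.3987
  5         1.50         1.3145         6.5726
  6       101.50        86.6319       519.7913
  Σ                     93.5657       540.2267
Price P = Σ PV = 93.5657.
Macaulay duration = Σ(t·PV) / P = 540.2267 / 93.5657 = 5.77377 half-year periods.
In years: 5.77377 / 2 = 2.88689 years.

2.89 years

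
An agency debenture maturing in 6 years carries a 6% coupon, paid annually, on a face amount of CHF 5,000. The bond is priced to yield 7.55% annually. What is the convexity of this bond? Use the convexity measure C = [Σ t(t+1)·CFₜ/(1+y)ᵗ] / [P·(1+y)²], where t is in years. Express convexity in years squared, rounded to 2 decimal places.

29.75

With y = 0.0755:
  t   CF        PV=CF/(1+0.0755)^t    t·PV        t(t+1)·PV
  1       300.00       278.9400       278.9400         557.8801
  2       300.00       259.3585       518.7169       1,556.1508
  3       300.00       241.1515       723.4546       2,893.8183
  4       300.00       224.2227       896.8908       4,484.4542
  5       300.00       208.4823     1,042.4115       6,254.4689
  6     5,300.00     3,424.6278    20,547.7670     143,834.3687
  Σ                  4,636.7828    24,008.1808     159,581.1409
P = 4,636.7828.
Convexity = Σ t(t+1)·PV / [P·(1+y)²] = 159,581.1409 / (4,636.7828 × 1.156700) = 29.75391.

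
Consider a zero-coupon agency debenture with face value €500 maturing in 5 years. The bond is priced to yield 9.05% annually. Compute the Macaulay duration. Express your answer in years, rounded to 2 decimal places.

5.00 years

A zero-coupon bond has a single cash flow at maturity, so its Macaulay duration equals its maturity: 5 years.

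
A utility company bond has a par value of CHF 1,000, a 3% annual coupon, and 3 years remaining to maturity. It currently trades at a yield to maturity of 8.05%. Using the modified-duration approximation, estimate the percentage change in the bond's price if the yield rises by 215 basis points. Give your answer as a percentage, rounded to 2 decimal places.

-5.78%

Periodic yield y = 0.0805. Modified duration first:
  t   CF        PV=CF/(1+0.0805)^t    t·PV
  1        30.00        27.7649        27.7649
  2        30.00        25.6964        51.3927
  3     1,030.00       816.5126     2,449.5379
  Σ                    869.9739     2,528.6956
P = 869.9739; D_Mac = 2.90663 yrs; D_mod = 2.90663/(1+0.0805) = 2.69008 yrs.
ΔP/P ≈ -D_mod · Δy = -2.69008 × (+0.0215) = -0.057837 = -5.7837%.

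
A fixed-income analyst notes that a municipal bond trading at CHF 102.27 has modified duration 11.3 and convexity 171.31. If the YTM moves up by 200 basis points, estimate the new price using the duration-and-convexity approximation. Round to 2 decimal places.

CHF 82.66

Duration effect: -D_mod·Δy = -11.3 × (+0.02) = -0.226000
Convexity effect: ½·C·(Δy)² = 0.5 × 171.31 × (0.02)² = +0.0342620
ΔP/P ≈ -0.226000 + 0.0342620 = -0.191738
New price ≈ 102.27 × (1 - 0.191738) = 82.66095474.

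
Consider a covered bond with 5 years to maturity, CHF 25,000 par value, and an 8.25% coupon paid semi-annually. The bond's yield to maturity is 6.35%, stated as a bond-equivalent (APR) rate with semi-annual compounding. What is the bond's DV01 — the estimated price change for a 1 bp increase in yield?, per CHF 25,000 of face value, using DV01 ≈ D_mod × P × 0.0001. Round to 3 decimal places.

CHF 11.078

Periodic yield y = 0.03175.
  t   CF        PV=CF/(1+0.03175)^t    t·PV
  1     1,031.25       999.5154       999.5154
  2     1,031.25       968.7573     1,937.5147
  3     1,031.25       938.9458     2,816.8374
  4     1,031.25       910.0517     3,640.2067
  5     1,031.25       882.0467     4,410.2334
  6     1,031.25       854.9035     5,129.4210
  7     1,031.25       828.5956     5,800.1691
  8     1,031.25       803.0973     6,424.7780
  9     1,031.25       778.3836     7,005.4522
  10   26,031.25    19,043.6525   190,436.5248
  Σ                 27,007.9493   228,600.6528
P = 27,007.9493; D_Mac = 8.46420 half-year periods = 4.23210 yrs; D_mod = 4.10187 yrs.
DV01 ≈ 4.10187 × 27,007.9493 × 0.0001 = 11.078297.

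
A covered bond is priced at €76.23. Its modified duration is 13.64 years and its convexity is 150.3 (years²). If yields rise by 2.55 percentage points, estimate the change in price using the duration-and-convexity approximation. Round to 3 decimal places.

-€22.789

Duration effect: -D_mod·Δy = -13.64 × (+0.0255) = -0.347820
Convexity effect: ½·C·(Δy)² = 0.5 × 150.3 × (0.0255)² = +0.0488662875
ΔP/P ≈ -0.347820 + 0.0488662875 = -0.2989537125
ΔP ≈ 76.23 × (-0.2989537125) = -22.789241503875.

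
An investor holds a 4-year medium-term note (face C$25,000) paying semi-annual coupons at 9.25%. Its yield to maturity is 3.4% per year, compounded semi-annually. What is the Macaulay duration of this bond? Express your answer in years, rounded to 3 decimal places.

3.494 years

Periodic yield y = 0.017. Discount each cash flow and weight by its period:
  t   CF        PV=CF/(1+0.017)^t    t·PV
  1     1,156.25     1,136.9223     1,136.9223
  2     1,156.25     1,117.9177     2,235.8354
  3     1,156.25     1,099.2308     3,297.6924
  4     1,156.25     1,080.8562     4,323.4250
  5     1,156.25     1,062.7888     5,313.9441
  6     1,156.25     1,045.0234     6,270.1406
  7     1,156.25     1,027.5550     7,192.8850
  8    26,156.25    22,856.4015   182,851.2120
  Σ                 30,426.6958   212,622.0568
Price P = Σ PV = 30,426.6958.
Macaulay duration = Σ(t·PV) / P = 212,622.0568 / 30,426.6958 = 6.98801 half-year periods.
In years: 6.98801 / 2 = 3.49401 years.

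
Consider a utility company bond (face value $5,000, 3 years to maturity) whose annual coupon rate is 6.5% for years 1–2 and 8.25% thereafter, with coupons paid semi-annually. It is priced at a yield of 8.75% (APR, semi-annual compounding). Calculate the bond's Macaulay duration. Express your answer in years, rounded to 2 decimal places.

2.77 years

Periodic yield y = 0.04375. Discount each cash flow and weight by its period:
  t   CF        PV=CF/(1+0.04375)^t    t·PV
  1       162.50       155.6886       155.6886
  2       162.50       149.1628       298.3255
  3       162.50       142.9104       428.7313
  4       162.50       136.9202       547.6807
  5       206.25       166.4990       832.4948
  6     5,206.25     4,026.6705    24,160.0227
  Σ                  4,777.8514    26,422.9435
Price P = Σ PV = 4,777.8514.
Macaulay duration = Σ(t·PV) / P = 26,422.9435 / 4,777.8514 = 5.53030 half-year periods.
In years: 5.53030 / 2 = 2.76515 years.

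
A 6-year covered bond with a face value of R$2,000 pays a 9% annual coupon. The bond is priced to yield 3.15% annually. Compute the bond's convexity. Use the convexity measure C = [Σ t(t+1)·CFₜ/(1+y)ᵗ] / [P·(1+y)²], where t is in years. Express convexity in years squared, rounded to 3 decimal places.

31.136

With y = 0.0315:
  t   CF        PV=CF/(1+0.0315)^t    t·PV        t(t+1)·PV
  1       180.00       174.5032       174.5032         349.0063
  2       180.00       169.1742       338.3483       1,015.0450
  3       180.00       164.0079       492.0237       1,968.0950
  4       180.00       158.9994       635.9977       3,179.9887
  5       180.00       154.1439       770.7195       4,624.3170
  6     2,180.00     1,809.8438    10,859.0629      76,013.4405
  Σ                  2,630.6724    13,270.6554      87,149.8925
P = 2,630.6724.
Convexity = Σ t(t+1)·PV / [P·(1+y)²] = 87,149.8925 / (2,630.6724 × 1.063992) = 31.13591.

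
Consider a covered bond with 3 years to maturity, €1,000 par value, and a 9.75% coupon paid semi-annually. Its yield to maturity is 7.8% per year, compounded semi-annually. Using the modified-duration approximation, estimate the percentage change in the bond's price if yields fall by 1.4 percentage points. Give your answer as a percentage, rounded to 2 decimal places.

+3.61%

Periodic yield y = 0.039. Modified duration first:
  t   CF        PV=CF/(1+0.039)^t    t·PV
  1        48.75        46.9201        46.9201
  2        48.75        45.1589        90.3178
  3        48.75        43.4638       130.3915
  4        48.75        41.8324       167.3295
  5        48.75        40.2621       201.3107
  6     1,048.75       833.6403     5,001.8417
  Σ                  1,051.2776     5,638.1113
P = 1,051.2776; D_Mac = 5.36310 half-year periods = 2.68155 yrs; D_mod = 2.68155/(1+0.039) = 2.58090 yrs.
ΔP/P ≈ -D_mod · Δy = -2.58090 × (-0.014) = +0.036133 = +3.6133%.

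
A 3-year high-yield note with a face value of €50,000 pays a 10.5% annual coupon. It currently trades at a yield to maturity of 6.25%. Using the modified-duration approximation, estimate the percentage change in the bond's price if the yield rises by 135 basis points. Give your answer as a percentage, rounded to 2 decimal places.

Periodic yield y = 0.0625. Modified duration first:
  t   CF        PV=CF/(1+0.0625)^t    t·PV
  1     5,250.00     4,941.1765     4,941.1765
  2     5,250.00     4,650.5190     9,301.0381
  3    55,250.00    46,062.2837   138,186.8512
  Σ                 55,653.9792   152,429.0657
P = 55,653.9792; D_Mac = 2.73887 yrs; D_mod = 2.73887/(1+0.0625) = 2.57776 yrs.
ΔP/P ≈ -D_mod · Δy = -2.57776 × (+0.0135) = -0.034800 = -3.4800%.

-3.48%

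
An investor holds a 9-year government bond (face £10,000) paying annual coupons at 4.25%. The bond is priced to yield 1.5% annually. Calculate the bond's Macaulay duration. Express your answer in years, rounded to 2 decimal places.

Periodic yield y = 0.015. Discount each cash flow and weight by its year:
  t   CF        PV=CF/(1+0.015)^t    t·PV
  1       425.00       418.7192       418.7192
  2       425.00       412.5312       825.0625
  3       425.00       406.4347     1,219.3042
  4       425.00       400.4283     1,601.7132
  5       425.00       394.5106     1,972.5532
  6       425.00       388.6804     2,332.0826
  7       425.00       382.9364     2,680.5547
  8       425.00       377.2772     3,018.2178
  9    10,425.00     9,117.6241    82,058.6169
  Σ                 12,299.1423    96,126.8243
Price P = Σ PV = 12,299.1423.
Macaulay duration = Σ(t·PV) / P = 96,126.8243 / 12,299.1423 = 7.81573 years.

7.82 years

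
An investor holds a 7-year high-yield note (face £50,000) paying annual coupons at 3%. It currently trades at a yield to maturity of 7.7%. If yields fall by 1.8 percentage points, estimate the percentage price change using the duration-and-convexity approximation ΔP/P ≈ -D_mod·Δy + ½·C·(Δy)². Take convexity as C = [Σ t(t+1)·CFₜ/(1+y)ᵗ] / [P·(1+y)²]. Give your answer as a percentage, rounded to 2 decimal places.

With y = 0.077:
  t   CF        PV=CF/(1+0.077)^t    t·PV        t(t+1)·PV
  1     1,500.00     1,392.7577     1,392.7577       2,785.5153
  2     1,500.00     1,293.1826     2,586.3652       7,759.0956
  3     1,500.00     1,200.7266     3,602.1799      14,408.7198
  4     1,500.00     1,114.8808     4,459.5233      22,297.6165
  5     1,500.00     1,035.1725     5,175.8627      31,055.1762
  6     1,500.00       961.1630     5,766.9779      40,368.8455
  7    51,500.00    30,640.6029   214,484.2201   1,715,873.7605
  Σ                 37,638.4861   237,467.8868   1,834,548.7294
P = 37,638.4861; D_Mac = 6.30918 yrs; D_mod = 5.85810 yrs; C = 42.02093.
Duration effect: -5.85810 × (-0.018) = +0.105446
Convexity effect: 0.5 × 42.02093 × (-0.018)² = +0.0068074
ΔP/P ≈ +0.105446 + 0.0068074 = +0.112253 = +11.2253%.

+11.23%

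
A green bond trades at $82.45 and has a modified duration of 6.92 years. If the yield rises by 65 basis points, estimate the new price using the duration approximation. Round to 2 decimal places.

Duration approximation: ΔP/P ≈ -D_mod · Δy = -6.92 × (+0.0065) = -0.044980.
New price ≈ 82.45 × (1 - 0.044980) = 78.741399.

$78.74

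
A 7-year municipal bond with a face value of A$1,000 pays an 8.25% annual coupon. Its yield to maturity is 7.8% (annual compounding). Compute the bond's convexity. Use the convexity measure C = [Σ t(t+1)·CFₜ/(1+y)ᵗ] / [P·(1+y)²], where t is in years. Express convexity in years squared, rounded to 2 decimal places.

35.59

With y = 0.078:
  t   CF        PV=CF/(1+0.078)^t    t·PV        t(t+1)·PV
  1        82.50        76.5306        76.5306         153.0612
  2        82.50        70.9931       141.9863         425.9589
  3        82.50        65.8564       197.5691         790.2762
  4        82.50        61.0912       244.3649       1,221.8247
  5        82.50        56.6709       283.3545       1,700.1271
  6        82.50        52.5704       315.4225       2,207.9573
  7     1,082.50       639.8771     4,479.1398      35,833.1185
  Σ                  1,023.5898     5,738.3677      42,332.3240
P = 1,023.5898.
Convexity = Σ t(t+1)·PV / [P·(1+y)²] = 42,332.3240 / (1,023.5898 × 1.162084) = 35.58842.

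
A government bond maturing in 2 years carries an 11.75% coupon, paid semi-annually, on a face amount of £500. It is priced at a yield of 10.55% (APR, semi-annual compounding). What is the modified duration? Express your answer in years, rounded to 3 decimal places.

Periodic yield y = 0.05275. First find Macaulay duration:
  t   CF        PV=CF/(1+0.05275)^t    t·PV
  1       29.375        27.9031        27.9031
  2       29.375        26.5050        53.0099
  3       29.375        25.1769        75.5307
  4      529.375       430.9853     1,723.9411
  Σ                    510.5702     1,880.3848
P = 510.5702; Macaulay duration = 1,880.3848 / 510.5702 = 3.68291 half-year periods = 1.84146 years.
Modified duration = D_Mac / (1 + y) = 1.84146 / 1.05275 = 1.74919 years.

1.749 years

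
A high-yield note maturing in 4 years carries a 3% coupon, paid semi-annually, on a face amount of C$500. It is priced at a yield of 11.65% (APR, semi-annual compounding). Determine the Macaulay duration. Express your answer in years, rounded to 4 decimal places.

Periodic yield y = 0.05825. Discount each cash flow and weight by its period:
  t   CF        PV=CF/(1+0.05825)^t    t·PV
  1         7.50         7.0872         7.0872
  2         7.50         6.6971        13.3941
  3         7.50         6.3284        18.9853
  4         7.50         5.9801        23.9204
  5         7.50         5.6509        28.2546
  6         7.50         5.3399        32.0393
  7         7.50         5.0460        35.3217
  8       507.50       322.6486     2,581.1891
  Σ                    364.7782     2,740.1917
Price P = Σ PV = 364.7782.
Macaulay duration = Σ(t·PV) / P = 2,740.1917 / 364.7782 = 7.51194 half-year periods.
In years: 7.51194 / 2 = 3.75597 years.

3.7560 years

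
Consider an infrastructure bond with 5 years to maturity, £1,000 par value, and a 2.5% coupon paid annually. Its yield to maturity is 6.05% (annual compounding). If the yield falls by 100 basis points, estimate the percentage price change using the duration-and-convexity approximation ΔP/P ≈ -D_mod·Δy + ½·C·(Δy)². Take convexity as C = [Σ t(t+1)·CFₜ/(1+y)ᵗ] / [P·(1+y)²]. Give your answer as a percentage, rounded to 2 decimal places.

+4.59%

With y = 0.0605:
  t   CF        PV=CF/(1+0.0605)^t    t·PV        t(t+1)·PV
  1        25.00        23.5738        23.5738          47.1476
  2        25.00        22.2289        44.4579         133.3736
  3        25.00        20.9608        62.8824         251.5297
  4        25.00        19.7650        79.0601         395.3005
  5     1,025.00       764.1357     3,820.6786      22,924.0716
  Σ                    850.6643     4,030.6528      23,751.4229
P = 850.6643; D_Mac = 4.73824 yrs; D_mod = 4.46793 yrs; C = 24.82619.
Duration effect: -4.46793 × (-0.01) = +0.044679
Convexity effect: 0.5 × 24.82619 × (-0.01)² = +0.0012413
ΔP/P ≈ +0.044679 + 0.0012413 = +0.045921 = +4.5921%.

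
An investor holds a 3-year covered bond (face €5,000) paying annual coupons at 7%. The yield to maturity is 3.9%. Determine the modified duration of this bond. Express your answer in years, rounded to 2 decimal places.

Periodic yield y = 0.039. First find Macaulay duration:
  t   CF        PV=CF/(1+0.039)^t    t·PV
  1       350.00       336.8624       336.8624
  2       350.00       324.2179       648.4357
  3     5,350.00     4,769.8766    14,309.6297
  Σ                  5,430.9568    15,294.9278
P = 5,430.9568; Macaulay duration = 15,294.9278 / 5,430.9568 = 2.81625 years.
Modified duration = D_Mac / (1 + y) = 2.81625 / 1.039 = 2.71054 years.

2.71 years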